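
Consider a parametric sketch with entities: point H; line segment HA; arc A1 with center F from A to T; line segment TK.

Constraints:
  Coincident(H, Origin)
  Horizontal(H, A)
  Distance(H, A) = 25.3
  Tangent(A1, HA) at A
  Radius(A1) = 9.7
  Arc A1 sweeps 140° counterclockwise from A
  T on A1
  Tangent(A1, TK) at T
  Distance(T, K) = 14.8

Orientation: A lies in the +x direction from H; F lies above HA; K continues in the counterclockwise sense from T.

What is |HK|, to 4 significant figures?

33.43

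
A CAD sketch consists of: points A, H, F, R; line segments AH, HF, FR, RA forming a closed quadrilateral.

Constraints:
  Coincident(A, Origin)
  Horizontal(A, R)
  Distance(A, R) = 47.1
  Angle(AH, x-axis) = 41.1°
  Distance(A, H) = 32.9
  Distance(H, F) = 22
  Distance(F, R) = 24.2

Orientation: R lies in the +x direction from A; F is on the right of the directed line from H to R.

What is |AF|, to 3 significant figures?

22.9

A is at the origin; A and R share the same y with |AR| = 47.1 and R in +x, so R = (47.1, 0). AH runs at 41.1° with |AH| = 32.9, so H = (24.8, 21.6). F is determined by |HF| = 22.0 and |FR| = 24.2 together: it lies at the intersection of circle(H, 22.0) and circle(R, 24.2). With |HR| = 31.1, the foot of the radical line on HR is 13.9 from H and the perpendicular offset is √(22.0² − 13.9²) = 17.1. Taking the right-of-HR solution: F = (22.9, -0.291).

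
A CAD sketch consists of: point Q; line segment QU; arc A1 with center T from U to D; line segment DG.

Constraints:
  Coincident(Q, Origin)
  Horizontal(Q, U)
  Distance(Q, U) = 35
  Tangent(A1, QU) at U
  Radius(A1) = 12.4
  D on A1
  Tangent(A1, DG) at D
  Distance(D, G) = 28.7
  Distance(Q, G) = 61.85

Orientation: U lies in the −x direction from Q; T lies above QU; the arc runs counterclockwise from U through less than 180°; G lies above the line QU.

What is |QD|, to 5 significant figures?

33.303

Q is at the origin; Q and U share the same y with |QU| = 35.0 and U on the −x side, so U = (-35.000, 0.0000). Since A1 is tangent to QU there, TU ⟂ QU, so T = U + (0, 12.4) = (-35.000, 12.400). Since TD ⟂ DG (tangency), |TG| = √(12.4² + 28.7²) = 31.264 regardless of where D sits on A1. So G lies on both circle(Q, 61.85) and circle(T, 31.264); the above-QU intersection is G = (-45.564, 41.825). D is the foot of the tangent from G: D = (-25.948, 20.875).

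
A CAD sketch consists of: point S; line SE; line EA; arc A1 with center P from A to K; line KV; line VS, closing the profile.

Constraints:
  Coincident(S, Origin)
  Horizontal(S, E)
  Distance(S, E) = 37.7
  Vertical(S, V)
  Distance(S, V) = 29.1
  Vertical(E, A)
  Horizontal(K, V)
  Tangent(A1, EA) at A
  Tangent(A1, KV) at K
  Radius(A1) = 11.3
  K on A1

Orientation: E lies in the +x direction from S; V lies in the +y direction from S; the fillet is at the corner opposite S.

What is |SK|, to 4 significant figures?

39.29

S is at the origin; SE is horizontal with |SE| = 37.7 and E on the +x side, so E = (37.70, 0.000). SV is vertical with |SV| = 29.1 and V on the +y side, so V = (0.000, 29.10). The virtual corner opposite S is at (37.70, 29.10). Tangency of A1 to EA means the radius PA is perpendicular to EA and since A1 is tangent to KV there, PK ⟂ KV, with radius 11.3, so the center P sits 11.3 in from both sides at P = (26.40, 17.80). That places the tangent points at A = (37.70, 17.80) on EA and K = (26.40, 29.10) on KV. Then |SK| = |K − S| = 39.29.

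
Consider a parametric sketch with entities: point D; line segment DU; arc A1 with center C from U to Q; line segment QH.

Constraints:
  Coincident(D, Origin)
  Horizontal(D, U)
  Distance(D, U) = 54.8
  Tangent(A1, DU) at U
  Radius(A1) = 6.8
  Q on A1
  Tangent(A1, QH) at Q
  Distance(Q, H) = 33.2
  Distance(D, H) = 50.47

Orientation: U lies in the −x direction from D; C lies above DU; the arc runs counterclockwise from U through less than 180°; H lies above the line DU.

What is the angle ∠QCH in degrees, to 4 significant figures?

78.42°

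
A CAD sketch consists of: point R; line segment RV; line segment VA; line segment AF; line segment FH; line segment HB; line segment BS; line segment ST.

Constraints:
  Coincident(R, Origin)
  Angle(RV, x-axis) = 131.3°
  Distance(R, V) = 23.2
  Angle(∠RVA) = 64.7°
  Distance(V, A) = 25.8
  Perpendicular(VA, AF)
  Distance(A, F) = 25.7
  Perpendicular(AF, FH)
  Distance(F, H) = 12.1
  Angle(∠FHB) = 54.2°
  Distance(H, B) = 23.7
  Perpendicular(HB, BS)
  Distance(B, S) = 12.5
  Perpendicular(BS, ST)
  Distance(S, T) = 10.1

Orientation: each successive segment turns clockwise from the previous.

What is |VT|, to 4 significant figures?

38.65

HB ⟂ BS, so BS runs at -19.80°; with |BS| = 12.5, S = (24.73, 14.57). The perpendicularity gives ST at right angles to BS, so ST runs at -109.8°; with |ST| = 10.1, T = (21.31, 5.063). Then |VT| = |T − V| = 38.65.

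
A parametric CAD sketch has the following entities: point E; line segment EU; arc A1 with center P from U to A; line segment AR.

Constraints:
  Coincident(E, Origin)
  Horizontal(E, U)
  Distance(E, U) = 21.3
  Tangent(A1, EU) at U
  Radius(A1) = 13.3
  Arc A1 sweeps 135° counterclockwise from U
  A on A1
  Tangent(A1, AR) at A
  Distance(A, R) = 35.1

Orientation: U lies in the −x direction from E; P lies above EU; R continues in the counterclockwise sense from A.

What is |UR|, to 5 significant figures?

49.961

E is at the origin; E and U share the same y with |EU| = 21.3 and U on the −x side, so U = (-21.300, 0.0000). Since A1 is tangent to EU there, PU ⟂ EU, so P = U + (0, 13.3) = (-21.300, 13.300). On A1, U sits at bearing -90° from P; a 135° counterclockwise sweep puts A at bearing 45°, so A = P + 13.3·(cos 45°, sin 45°) = (-11.895, 22.705). The tangent condition forces PA to be normal to AR, so AR runs along (−sin 45°, cos 45°); with |AR| = 35.1, R = (-36.715, 47.524). Then |UR| = |R − U| = 49.961.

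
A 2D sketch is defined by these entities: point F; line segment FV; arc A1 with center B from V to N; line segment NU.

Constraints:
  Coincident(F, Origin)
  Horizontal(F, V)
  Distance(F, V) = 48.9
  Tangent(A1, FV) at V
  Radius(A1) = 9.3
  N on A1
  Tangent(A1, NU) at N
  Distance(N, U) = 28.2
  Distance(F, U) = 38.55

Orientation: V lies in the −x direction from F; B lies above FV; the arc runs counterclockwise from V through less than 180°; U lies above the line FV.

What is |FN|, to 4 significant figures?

41.23

F is at the origin; F and V share the same y with |FV| = 48.9 and V on the −x side, so V = (-48.90, 0.000). Tangency of A1 to FV means the radius BV is perpendicular to FV, so B = V + (0, 9.3) = (-48.90, 9.300). Since BN ⟂ NU (tangency), |BU| = √(9.3² + 28.2²) = 29.69 regardless of where N sits on A1. So U lies on both circle(F, 38.55) and circle(B, 29.69); the above-FV intersection is U = (-26.12, 28.35). N is the foot of the tangent from U: N = (-41.00, 4.394).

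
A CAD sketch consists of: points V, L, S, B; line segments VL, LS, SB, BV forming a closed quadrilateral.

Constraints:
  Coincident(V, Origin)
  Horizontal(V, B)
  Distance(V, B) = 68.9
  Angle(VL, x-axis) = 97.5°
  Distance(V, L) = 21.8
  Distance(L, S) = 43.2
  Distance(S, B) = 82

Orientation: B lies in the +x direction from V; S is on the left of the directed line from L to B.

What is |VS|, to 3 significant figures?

62.9

Checks: |LS| = 43.20 ✓; |SB| = 82.00 ✓.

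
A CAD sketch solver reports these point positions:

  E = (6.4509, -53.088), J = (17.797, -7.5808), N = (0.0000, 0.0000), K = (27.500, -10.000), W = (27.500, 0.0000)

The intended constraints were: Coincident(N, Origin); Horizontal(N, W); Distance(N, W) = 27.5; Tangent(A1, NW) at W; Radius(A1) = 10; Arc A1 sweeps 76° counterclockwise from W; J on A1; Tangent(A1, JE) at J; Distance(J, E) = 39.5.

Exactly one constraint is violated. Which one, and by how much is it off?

Distance(J, E) = 39.5 — off by 7.40.

N = (0.00, 0.00) ✓; N.y = 0.00, W.y = 0.00 ✓; |NW| = 27.50 ✓; ∠(KW, WN) = 90.00° ✓; |KW| = 10.00 ✓; bearing(K→J) − bearing(K→W) = 76.00° ✓; |KJ| = 10.00 ✓; ∠(KJ, JE) = 90.00° ✓; |JE| = 46.90 ✗.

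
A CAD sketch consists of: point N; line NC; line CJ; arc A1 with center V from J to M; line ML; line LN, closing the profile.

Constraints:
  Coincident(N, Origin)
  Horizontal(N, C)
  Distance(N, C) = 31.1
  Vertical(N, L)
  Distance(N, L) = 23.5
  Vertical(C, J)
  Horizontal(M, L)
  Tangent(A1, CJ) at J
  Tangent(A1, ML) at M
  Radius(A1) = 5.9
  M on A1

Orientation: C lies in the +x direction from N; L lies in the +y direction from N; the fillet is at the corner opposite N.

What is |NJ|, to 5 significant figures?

35.735

N is at the origin; N and C share the same y with |NC| = 31.1 and C on the +x side, so C = (31.100, 0.0000). NL is vertical with |NL| = 23.5 and L on the +y side, so L = (0.0000, 23.500). The virtual corner opposite N is at (31.100, 23.500). Tangency of A1 to CJ means the radius VJ is perpendicular to CJ and since A1 is tangent to ML there, VM ⟂ ML, with radius 5.9, so the center V sits 5.9 in from both sides at V = (25.200, 17.600). That places the tangent points at J = (31.100, 17.600) on CJ and M = (25.200, 23.500) on ML. Then |NJ| = |J − N| = 35.735.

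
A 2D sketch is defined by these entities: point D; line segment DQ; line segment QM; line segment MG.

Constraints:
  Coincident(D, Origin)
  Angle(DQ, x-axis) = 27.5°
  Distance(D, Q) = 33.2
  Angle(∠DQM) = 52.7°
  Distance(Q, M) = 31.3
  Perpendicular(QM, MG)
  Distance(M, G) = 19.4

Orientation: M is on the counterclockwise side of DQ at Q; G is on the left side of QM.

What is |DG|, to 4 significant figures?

13.20

∠DQM = 52.7°, so QM runs at 27.5° + (180° − 52.7°) = 154.8° from the x-axis; with |QM| = 31.3, M = Q + 31.3·(cos 154.8°, sin 154.8°) = (1.128, 28.66). The perpendicularity gives MG at right angles to QM; with |MG| = 19.4 on the left of QM, G = M + 19.4·(-0.4258, -0.9048) = (-7.132, 11.10). Then |DG| = |G − D| = 13.20.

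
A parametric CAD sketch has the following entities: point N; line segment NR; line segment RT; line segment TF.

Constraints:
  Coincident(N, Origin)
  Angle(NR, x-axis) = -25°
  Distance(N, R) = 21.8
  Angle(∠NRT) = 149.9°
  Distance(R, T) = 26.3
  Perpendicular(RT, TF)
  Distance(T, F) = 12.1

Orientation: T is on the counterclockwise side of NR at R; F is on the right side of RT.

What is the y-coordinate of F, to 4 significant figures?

-18.93

∠NRT = 149.9°, so RT runs at -25.0° + (180° − 149.9°) = 5.100° from the x-axis; with |RT| = 26.3, T = R + 26.3·(cos 5.100°, sin 5.100°) = (45.95, -6.875). RT ⟂ TF; with |TF| = 12.1 on the right of RT, F = T + 12.1·(0.08889, -0.9960) = (47.03, -18.93). So F.y = -18.93.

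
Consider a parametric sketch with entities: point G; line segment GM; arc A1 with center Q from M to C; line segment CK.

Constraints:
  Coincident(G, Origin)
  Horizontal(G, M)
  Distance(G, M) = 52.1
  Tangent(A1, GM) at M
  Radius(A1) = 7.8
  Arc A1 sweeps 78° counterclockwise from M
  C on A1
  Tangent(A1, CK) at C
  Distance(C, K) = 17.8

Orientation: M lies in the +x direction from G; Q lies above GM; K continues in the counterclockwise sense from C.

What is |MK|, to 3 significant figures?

26.2

G is at the origin; G and M share the same y with |GM| = 52.1 and M on the +x side, so M = (52.1, 0.00). The tangent condition forces QM to be normal to GM, so Q = M + (0, 7.8) = (52.1, 7.80). On A1, M sits at bearing -90° from Q; a 78° counterclockwise sweep puts C at bearing -12°, so C = Q + 7.8·(cos -12°, sin -12°) = (59.7, 6.18). A1 meets CK tangentially, so QC is at right angles to CK, so CK runs along (−sin -12°, cos -12°); with |CK| = 17.8, K = (63.4, 23.6). Then |MK| = |K − M| = 26.2.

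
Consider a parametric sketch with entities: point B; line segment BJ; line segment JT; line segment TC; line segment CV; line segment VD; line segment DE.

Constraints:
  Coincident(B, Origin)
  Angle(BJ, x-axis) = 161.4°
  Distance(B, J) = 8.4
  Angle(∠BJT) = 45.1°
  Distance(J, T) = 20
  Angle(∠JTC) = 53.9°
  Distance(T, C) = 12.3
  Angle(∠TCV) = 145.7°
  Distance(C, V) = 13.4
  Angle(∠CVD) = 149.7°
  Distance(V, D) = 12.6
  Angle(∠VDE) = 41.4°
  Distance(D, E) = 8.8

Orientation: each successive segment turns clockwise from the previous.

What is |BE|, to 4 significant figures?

10.74

∠CVD = 149.7° gives VD at -164.2° from the x-axis; with |VD| = 12.6, D = (-13.53, -13.61). ∠VDE = 41.4° gives DE at 57.20° from the x-axis; with |DE| = 8.8, E = (-8.762, -6.214). Then |BE| = |E − B| = 10.74.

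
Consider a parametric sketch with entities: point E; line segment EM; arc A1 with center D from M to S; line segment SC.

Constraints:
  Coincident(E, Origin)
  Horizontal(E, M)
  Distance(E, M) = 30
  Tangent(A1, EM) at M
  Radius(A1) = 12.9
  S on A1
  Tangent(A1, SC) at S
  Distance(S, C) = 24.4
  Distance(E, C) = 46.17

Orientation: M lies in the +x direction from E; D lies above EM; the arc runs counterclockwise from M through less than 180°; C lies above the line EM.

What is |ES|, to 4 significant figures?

45.09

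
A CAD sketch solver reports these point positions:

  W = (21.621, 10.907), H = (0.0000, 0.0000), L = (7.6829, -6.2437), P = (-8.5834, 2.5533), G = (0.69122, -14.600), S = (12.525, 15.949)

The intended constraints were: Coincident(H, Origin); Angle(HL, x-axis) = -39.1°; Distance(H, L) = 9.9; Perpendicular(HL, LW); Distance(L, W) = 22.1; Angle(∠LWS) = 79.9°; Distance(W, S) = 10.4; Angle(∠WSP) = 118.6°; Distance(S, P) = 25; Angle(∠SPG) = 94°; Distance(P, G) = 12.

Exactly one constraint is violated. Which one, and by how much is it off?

Distance(P, G) = 12 — off by 7.50.

H = (0.00, 0.00) ✓; HL at -39.10° ✓; |HL| = 9.900 ✓; ∠(HL, LW) = 90.00° ✓; |LW| = 22.10 ✓; ∠LWS = 79.90° ✓; |WS| = 10.40 ✓; ∠WSP = 118.6° ✓; |SP| = 25.00 ✓; ∠SPG = 94.00° ✓; |PG| = 19.50 ✗.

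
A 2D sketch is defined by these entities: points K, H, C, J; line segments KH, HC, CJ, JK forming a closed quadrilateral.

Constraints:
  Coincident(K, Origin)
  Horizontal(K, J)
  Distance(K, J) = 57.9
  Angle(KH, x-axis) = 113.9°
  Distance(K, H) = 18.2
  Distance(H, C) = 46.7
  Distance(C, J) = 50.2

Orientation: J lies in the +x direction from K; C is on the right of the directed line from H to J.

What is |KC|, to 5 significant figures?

28.561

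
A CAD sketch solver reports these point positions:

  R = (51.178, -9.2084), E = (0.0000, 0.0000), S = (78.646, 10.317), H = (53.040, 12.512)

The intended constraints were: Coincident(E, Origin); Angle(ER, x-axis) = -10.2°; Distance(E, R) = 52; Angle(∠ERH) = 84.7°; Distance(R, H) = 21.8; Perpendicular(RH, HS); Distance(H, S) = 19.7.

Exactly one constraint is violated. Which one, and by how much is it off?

Distance(H, S) = 19.7 — off by 6.00.

E = (0.00, 0.00) ✓; ER at -10.20° ✓; |ER| = 52.00 ✓; ∠ERH = 84.70° ✓; |RH| = 21.80 ✓; ∠(RH, HS) = 90.00° ✓; |HS| = 25.70 ✗.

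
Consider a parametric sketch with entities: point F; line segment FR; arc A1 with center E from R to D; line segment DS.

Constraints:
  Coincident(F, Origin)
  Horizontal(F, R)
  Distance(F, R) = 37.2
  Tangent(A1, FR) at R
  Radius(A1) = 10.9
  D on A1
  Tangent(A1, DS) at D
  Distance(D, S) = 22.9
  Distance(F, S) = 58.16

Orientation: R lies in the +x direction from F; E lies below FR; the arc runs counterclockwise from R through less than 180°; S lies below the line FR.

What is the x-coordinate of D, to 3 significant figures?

29.9

Checks: |FR| = 37.20 ✓; |ED| = 10.90 ✓; ∠(ED, DS) = 90.00° ✓; |DS| = 22.90 ✓; |FS| = 58.16 ✓.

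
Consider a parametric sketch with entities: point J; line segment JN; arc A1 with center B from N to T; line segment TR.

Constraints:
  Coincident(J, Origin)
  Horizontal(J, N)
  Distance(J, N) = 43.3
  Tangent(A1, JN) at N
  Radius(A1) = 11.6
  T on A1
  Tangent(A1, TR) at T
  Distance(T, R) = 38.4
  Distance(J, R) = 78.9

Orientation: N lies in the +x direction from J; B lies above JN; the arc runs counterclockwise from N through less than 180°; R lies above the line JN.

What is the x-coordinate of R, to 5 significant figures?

64.233

Checks: ∠(BN, NJ) = 90.00° ✓; |BN| = 11.60 ✓; |BT| = 11.60 ✓; ∠(BT, TR) = 90.00° ✓; |TR| = 38.40 ✓; |JR| = 78.90 ✓.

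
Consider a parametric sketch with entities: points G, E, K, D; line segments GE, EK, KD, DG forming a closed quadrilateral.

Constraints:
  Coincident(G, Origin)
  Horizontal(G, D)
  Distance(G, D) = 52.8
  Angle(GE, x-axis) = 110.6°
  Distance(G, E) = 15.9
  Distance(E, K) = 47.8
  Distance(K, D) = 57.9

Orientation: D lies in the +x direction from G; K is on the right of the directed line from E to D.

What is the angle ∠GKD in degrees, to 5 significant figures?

64.576°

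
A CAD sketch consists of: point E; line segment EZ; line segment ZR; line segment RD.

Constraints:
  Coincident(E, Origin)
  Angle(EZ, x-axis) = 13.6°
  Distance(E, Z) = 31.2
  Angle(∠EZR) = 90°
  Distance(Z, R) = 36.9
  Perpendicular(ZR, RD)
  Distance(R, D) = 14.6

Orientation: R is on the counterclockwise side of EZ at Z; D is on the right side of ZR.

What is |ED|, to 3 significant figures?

58.8

E is at the origin; EZ runs at 13.6° with length 31.2, so Z = 31.2·(cos 13.6°, sin 13.6°) = (30.3, 7.34). ∠EZR = 90.0°, so ZR runs at 13.6° + (180° − 90.0°) = 104° from the x-axis; with |ZR| = 36.9, R = Z + 36.9·(cos 104°, sin 104°) = (21.6, 43.2). ZR is perpendicular to RD; with |RD| = 14.6 on the right of ZR, D = R + 14.6·(0.972, 0.235) = (35.8, 46.6). Then |ED| = |D − E| = 58.8.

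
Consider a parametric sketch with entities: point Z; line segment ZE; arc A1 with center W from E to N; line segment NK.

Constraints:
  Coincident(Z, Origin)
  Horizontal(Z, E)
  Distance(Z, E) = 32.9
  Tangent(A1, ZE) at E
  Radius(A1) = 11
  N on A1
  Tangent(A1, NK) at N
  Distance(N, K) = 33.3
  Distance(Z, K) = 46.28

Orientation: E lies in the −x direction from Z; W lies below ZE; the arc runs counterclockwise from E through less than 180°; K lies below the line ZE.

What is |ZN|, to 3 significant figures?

44.9

Checks: |WN| = 11.00 ✓; ∠(WN, NK) = 90.00° ✓; |NK| = 33.30 ✓; |ZK| = 46.28 ✓.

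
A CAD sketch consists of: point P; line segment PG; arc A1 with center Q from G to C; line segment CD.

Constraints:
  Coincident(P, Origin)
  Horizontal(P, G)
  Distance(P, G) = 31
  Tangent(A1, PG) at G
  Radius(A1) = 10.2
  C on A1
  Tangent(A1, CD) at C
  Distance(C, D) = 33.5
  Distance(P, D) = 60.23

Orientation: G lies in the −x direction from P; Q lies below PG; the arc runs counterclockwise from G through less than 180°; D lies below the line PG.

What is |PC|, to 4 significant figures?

42.42

Checks: P = (0.00, 0.00) ✓; |PG| = 31.00 ✓; |QC| = 10.20 ✓; ∠(QC, CD) = 90.00° ✓; |CD| = 33.50 ✓; |PD| = 60.23 ✓.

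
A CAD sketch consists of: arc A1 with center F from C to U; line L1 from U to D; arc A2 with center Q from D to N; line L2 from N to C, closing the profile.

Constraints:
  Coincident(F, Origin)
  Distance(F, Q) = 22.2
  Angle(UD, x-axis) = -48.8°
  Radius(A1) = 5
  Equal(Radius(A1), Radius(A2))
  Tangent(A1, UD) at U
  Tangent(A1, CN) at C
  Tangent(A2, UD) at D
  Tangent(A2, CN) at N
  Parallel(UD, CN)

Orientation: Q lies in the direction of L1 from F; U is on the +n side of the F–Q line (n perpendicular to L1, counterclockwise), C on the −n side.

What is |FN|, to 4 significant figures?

22.76

The slot axis is L1's direction at -48.8°, so u = (cos -48.8°, sin -48.8°) = (0.6587, -0.7524) and n = (−sin -48.8°, cos -48.8°) = (0.7524, 0.6587). F is at the origin and Q lies 22.2 along u from F, so Q = 22.2·u = (14.62, -16.70). Tangency of A1 to both parallel lines with radius 5.0 puts U and C at F ± 5.0·n: U = (3.762, 3.293), C = (-3.762, -3.293). Equal radii place D and N the same way about Q: D = Q + 5.0·n = (18.38, -13.41), N = Q − 5.0·n = (10.86, -20.00). Then |FN| = |N − F| = 22.76.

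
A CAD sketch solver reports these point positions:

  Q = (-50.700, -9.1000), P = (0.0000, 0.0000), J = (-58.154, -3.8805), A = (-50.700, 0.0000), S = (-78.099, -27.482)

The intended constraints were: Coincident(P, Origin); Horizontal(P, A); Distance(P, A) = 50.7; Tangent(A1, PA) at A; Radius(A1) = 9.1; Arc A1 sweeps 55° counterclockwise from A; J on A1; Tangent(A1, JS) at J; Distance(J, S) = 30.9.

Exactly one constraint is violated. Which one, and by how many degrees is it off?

Tangent(A1, JS) at J — off by 5.20°.

P = (0.00, 0.00) ✓; P.y = 0.00, A.y = 0.00 ✓; |PA| = 50.70 ✓; ∠(QA, AP) = 90.00° ✓; |QA| = 9.100 ✓; bearing(Q→J) − bearing(Q→A) = 55.00° ✓; |QJ| = 9.100 ✓; ∠(QJ, JS) = 95.20° ✗; |JS| = 30.90 ✓.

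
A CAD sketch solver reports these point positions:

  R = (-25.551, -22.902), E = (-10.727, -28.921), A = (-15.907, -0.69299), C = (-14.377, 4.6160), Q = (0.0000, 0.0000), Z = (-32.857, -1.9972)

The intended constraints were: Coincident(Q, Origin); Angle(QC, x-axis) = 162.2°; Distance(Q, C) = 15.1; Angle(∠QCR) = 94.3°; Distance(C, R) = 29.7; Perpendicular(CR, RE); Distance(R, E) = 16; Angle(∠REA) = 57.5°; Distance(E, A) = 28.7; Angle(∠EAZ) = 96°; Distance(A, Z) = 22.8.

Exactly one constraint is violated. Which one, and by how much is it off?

Distance(A, Z) = 22.8 — off by 5.80.

Q = (0.00, 0.00) ✓; QC at 162.2° ✓; |QC| = 15.10 ✓; ∠QCR = 94.30° ✓; |CR| = 29.70 ✓; ∠(CR, RE) = 90.00° ✓; |RE| = 16.00 ✓; ∠REA = 57.50° ✓; |EA| = 28.70 ✓; ∠EAZ = 96.00° ✓; |AZ| = 17.00 ✗.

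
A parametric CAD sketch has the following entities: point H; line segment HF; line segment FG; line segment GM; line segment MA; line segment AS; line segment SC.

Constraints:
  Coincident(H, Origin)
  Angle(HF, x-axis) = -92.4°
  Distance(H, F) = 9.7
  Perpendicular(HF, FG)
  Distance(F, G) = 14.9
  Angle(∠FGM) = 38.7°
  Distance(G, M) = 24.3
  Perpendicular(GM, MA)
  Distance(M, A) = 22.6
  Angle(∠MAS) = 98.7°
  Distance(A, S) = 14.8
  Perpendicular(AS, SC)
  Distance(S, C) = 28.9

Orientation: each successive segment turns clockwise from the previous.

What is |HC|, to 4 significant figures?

13.55

H is at the origin; HF runs at -92.4° with length 9.7, so F = (-0.4062, -9.691). HF ⟂ FG, so FG runs at 177.6°; with |FG| = 14.9, G = (-15.29, -9.068). ∠FGM = 38.7° gives GM at 36.30° from the x-axis; with |GM| = 24.3, M = (4.291, 5.318). GM ⟂ MA, so MA runs at -53.70°; with |MA| = 22.6, A = (17.67, -12.90). ∠MAS = 98.7° gives AS at -135.0° from the x-axis; with |AS| = 14.8, S = (7.205, -23.36). The perpendicularity gives SC at right angles to AS, so SC runs at 135.0°; with |SC| = 28.9, C = (-13.23, -2.925). Then |HC| = |C − H| = 13.55.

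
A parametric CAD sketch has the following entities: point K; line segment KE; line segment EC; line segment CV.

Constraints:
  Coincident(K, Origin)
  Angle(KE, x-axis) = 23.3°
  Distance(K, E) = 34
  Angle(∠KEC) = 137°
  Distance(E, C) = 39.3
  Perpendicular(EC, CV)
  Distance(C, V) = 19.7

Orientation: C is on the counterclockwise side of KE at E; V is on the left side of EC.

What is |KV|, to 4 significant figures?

64.26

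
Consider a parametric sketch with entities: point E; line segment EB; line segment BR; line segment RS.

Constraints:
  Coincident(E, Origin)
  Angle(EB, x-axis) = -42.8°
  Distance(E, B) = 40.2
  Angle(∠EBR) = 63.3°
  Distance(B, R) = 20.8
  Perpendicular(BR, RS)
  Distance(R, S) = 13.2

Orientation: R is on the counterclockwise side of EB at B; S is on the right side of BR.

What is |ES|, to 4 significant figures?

49.19

∠EBR = 63.3°, so BR runs at -42.8° + (180° − 63.3°) = 73.90° from the x-axis; with |BR| = 20.8, R = B + 20.8·(cos 73.90°, sin 73.90°) = (35.26, -7.329). The perpendicularity gives RS at right angles to BR; with |RS| = 13.2 on the right of BR, S = R + 13.2·(0.9608, -0.2773) = (47.95, -10.99). Then |ES| = |S − E| = 49.19.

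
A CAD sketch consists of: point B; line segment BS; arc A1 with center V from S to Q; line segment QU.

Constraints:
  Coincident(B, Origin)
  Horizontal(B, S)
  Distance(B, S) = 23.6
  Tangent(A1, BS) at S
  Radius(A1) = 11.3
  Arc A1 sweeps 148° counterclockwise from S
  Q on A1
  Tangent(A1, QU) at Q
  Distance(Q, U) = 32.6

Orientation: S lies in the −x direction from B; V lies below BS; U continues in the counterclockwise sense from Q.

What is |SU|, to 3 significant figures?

43.9

B is at the origin; BS is horizontal with |BS| = 23.6 and S on the −x side, so S = (-23.6, 0.00). The tangent condition forces VS to be normal to BS, so V = S + (0, -11.3) = (-23.6, -11.3). On A1, S sits at bearing 90° from V; a 148° counterclockwise sweep puts Q at bearing 238°, so Q = V + 11.3·(cos 238°, sin 238°) = (-29.6, -20.9). A1 meets QU tangentially, so VQ is at right angles to QU, so QU runs along (−sin 238°, cos 238°); with |QU| = 32.6, U = (-1.94, -38.2). Then |SU| = |U − S| = 43.9.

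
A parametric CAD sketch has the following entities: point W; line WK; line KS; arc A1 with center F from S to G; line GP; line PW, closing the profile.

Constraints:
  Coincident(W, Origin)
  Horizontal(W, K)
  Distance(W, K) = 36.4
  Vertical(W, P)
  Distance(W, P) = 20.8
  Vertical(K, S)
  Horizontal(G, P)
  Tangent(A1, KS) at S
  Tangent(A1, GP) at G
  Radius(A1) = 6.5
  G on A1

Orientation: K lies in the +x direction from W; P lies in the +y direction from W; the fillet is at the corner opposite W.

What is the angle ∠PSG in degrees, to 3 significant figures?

34.9°

W is at the origin; W and K share the same y with |WK| = 36.4 and K on the +x side, so K = (36.4, 0.00). WP is vertical with |WP| = 20.8 and P on the +y side, so P = (0.00, 20.8). The virtual corner opposite W is at (36.4, 20.8). The tangent condition forces FS to be normal to KS and since A1 is tangent to GP there, FG ⟂ GP, with radius 6.5, so the center F sits 6.5 in from both sides at F = (29.9, 14.3). That places the tangent points at S = (36.4, 14.3) on KS and G = (29.9, 20.8) on GP. Then cos ∠PSG = SP·SG / (|SP||SG|), giving 34.9°.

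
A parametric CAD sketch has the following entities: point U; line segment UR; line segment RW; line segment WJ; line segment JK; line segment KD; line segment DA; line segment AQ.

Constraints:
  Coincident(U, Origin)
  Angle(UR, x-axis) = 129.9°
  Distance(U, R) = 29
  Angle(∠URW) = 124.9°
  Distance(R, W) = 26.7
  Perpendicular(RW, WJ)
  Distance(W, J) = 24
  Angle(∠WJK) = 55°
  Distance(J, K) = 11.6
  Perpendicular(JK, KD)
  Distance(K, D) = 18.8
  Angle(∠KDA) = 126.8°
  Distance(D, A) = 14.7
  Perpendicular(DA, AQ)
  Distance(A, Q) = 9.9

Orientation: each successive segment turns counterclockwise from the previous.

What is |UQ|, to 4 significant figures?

60.85

U is at the origin; UR runs at 129.9° with length 29.0, so R = (-18.60, 22.25). ∠URW = 124.9° gives RW at -175.0° from the x-axis; with |RW| = 26.7, W = (-45.20, 19.92). RW ⟂ WJ, so WJ runs at -85.00°; with |WJ| = 24.0, J = (-43.11, -3.988). ∠WJK = 55.0° gives JK at 40.00° from the x-axis; with |JK| = 11.6, K = (-34.22, 3.468). JK is perpendicular to KD, so KD runs at 130.0°; with |KD| = 18.8, D = (-46.31, 17.87). ∠KDA = 126.8° gives DA at -176.8° from the x-axis; with |DA| = 14.7, A = (-60.98, 17.05). The perpendicularity gives AQ at right angles to DA, so AQ runs at -86.80°; with |AQ| = 9.9, Q = (-60.43, 7.165). Then |UQ| = |Q − U| = 60.85.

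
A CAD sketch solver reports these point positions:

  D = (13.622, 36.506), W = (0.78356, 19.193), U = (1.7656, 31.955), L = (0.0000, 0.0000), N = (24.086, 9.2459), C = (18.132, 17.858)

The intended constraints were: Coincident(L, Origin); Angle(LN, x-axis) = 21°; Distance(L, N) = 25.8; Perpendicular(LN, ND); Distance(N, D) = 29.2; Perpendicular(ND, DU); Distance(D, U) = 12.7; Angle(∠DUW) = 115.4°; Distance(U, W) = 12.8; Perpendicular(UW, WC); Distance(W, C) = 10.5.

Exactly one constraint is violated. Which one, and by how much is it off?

Distance(W, C) = 10.5 — off by 6.90.

L = (0.00, 0.00) ✓; LN at 21.00° ✓; |LN| = 25.80 ✓; ∠(LN, ND) = 90.00° ✓; |ND| = 29.20 ✓; ∠(ND, DU) = 90.00° ✓; |DU| = 12.70 ✓; ∠DUW = 115.4° ✓; |UW| = 12.80 ✓; ∠(UW, WC) = 90.00° ✓; |WC| = 17.40 ✗.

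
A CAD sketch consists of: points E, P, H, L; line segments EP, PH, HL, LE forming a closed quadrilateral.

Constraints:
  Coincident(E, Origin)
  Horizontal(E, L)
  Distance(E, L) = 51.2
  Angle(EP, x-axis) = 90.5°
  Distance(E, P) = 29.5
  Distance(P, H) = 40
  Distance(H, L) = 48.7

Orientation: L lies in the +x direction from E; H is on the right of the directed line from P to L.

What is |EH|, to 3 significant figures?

10.9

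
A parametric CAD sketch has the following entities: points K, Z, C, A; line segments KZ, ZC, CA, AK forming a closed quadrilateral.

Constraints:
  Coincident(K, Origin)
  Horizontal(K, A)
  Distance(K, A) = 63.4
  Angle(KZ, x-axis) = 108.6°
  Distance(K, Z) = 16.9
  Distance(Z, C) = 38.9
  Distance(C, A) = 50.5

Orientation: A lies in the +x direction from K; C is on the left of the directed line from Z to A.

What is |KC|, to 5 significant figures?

45.598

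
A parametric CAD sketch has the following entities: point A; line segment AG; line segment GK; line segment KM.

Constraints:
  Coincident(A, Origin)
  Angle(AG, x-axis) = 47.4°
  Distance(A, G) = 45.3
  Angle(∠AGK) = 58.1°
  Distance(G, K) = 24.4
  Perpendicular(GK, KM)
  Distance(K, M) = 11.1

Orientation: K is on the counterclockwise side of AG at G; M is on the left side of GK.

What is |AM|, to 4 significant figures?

27.36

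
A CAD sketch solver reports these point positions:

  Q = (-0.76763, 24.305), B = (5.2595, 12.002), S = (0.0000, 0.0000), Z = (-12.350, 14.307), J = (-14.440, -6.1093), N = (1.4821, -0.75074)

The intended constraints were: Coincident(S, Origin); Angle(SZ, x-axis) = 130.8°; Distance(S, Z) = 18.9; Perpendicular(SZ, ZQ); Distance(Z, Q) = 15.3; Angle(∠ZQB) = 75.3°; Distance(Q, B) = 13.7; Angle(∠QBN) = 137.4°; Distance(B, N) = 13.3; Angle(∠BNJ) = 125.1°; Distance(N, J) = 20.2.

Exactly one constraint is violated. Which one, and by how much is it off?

Distance(N, J) = 20.2 — off by 3.40.

S = (0.00, 0.00) ✓; SZ at 130.8° ✓; |SZ| = 18.90 ✓; ∠(SZ, ZQ) = 90.00° ✓; |ZQ| = 15.30 ✓; ∠ZQB = 75.30° ✓; |QB| = 13.70 ✓; ∠QBN = 137.4° ✓; |BN| = 13.30 ✓; ∠BNJ = 125.1° ✓; |NJ| = 16.80 ✗.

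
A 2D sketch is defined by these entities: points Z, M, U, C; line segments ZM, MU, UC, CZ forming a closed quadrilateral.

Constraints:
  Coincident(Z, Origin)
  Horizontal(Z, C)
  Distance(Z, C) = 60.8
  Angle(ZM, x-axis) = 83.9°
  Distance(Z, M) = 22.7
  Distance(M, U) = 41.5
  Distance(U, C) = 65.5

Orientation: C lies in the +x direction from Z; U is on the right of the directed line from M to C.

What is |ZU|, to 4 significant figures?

18.80

Checks: |MU| = 41.50 ✓; |UC| = 65.50 ✓.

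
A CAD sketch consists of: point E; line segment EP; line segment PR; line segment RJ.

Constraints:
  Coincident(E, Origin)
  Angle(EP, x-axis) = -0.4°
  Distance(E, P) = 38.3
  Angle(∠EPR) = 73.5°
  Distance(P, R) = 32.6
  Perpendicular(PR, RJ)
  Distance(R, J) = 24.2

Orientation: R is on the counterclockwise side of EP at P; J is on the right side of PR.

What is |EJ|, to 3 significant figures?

64.7

∠EPR = 73.5°, so PR runs at -0.4° + (180° − 73.5°) = 106° from the x-axis; with |PR| = 32.6, R = P + 32.6·(cos 106°, sin 106°) = (29.3, 31.1). PR ⟂ RJ; with |RJ| = 24.2 on the right of PR, J = R + 24.2·(0.961, 0.277) = (52.5, 37.8). Then |EJ| = |J − E| = 64.7.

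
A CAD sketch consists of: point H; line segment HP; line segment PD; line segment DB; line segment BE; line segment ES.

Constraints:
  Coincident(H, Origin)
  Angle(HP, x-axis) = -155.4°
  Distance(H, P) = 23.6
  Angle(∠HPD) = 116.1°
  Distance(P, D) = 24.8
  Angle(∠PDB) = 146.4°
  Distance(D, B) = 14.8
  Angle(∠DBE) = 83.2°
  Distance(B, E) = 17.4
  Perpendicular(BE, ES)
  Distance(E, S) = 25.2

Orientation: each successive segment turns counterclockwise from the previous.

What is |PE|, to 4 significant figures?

33.58

∠PDB = 146.4° gives DB at -57.90° from the x-axis; with |DB| = 14.8, B = (-14.24, -47.15). ∠DBE = 83.2° gives BE at 38.90° from the x-axis; with |BE| = 17.4, E = (-0.7010, -36.23). Then |PE| = |E − P| = 33.58.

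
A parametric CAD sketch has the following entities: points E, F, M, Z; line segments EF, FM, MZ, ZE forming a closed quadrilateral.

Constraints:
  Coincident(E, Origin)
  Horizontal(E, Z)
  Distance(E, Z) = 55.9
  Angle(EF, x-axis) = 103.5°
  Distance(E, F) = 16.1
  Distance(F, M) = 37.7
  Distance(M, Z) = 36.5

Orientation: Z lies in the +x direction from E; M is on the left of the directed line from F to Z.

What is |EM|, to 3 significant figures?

42.3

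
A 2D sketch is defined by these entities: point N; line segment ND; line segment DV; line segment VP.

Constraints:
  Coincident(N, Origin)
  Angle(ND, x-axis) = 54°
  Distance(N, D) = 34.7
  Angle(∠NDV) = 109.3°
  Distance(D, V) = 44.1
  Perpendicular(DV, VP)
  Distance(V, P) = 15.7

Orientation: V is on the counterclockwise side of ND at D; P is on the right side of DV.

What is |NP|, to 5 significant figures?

73.724

N is at the origin; ND runs at 54.0° with length 34.7, so D = 34.7·(cos 54.0°, sin 54.0°) = (20.396, 28.073). ∠NDV = 109.3°, so DV runs at 54.0° + (180° − 109.3°) = 124.70° from the x-axis; with |DV| = 44.1, V = D + 44.1·(cos 124.70°, sin 124.70°) = (-4.7091, 64.329). The perpendicularity gives VP at right angles to DV; with |VP| = 15.7 on the right of DV, P = V + 15.7·(0.82214, 0.56928) = (8.1986, 73.267). Then |NP| = |P − N| = 73.724.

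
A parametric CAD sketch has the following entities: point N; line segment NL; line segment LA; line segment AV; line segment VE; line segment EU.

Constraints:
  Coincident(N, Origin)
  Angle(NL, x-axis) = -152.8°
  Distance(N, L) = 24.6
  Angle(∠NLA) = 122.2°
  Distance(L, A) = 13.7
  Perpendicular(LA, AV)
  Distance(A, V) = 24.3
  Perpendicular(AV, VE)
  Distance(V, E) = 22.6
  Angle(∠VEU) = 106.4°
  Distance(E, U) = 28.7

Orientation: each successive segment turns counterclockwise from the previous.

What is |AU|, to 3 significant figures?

30.9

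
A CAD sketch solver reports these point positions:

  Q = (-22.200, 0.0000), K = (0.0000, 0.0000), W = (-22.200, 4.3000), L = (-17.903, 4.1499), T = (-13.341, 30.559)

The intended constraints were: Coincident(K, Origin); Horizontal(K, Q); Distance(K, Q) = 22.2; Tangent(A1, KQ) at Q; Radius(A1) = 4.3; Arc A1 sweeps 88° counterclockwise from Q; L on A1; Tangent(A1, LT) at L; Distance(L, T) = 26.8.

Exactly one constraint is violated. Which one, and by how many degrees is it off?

Tangent(A1, LT) at L — off by 7.80°.

K = (0.00, 0.00) ✓; K.y = 0.00, Q.y = 0.00 ✓; |KQ| = 22.20 ✓; ∠(WQ, QK) = 90.00° ✓; |WQ| = 4.300 ✓; bearing(W→L) − bearing(W→Q) = 88.00° ✓; |WL| = 4.300 ✓; ∠(WL, LT) = 97.80° ✗; |LT| = 26.80 ✓.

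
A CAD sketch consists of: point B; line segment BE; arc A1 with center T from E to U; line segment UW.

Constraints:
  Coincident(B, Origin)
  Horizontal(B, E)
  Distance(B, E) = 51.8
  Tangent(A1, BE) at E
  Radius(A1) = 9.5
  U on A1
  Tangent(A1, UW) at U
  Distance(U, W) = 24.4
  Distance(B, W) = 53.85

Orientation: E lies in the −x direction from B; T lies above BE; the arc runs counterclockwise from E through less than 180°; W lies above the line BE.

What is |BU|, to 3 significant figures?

43.3

Checks: |TU| = 9.500 ✓; ∠(TU, UW) = 90.00° ✓; |UW| = 24.40 ✓; |BW| = 53.85 ✓.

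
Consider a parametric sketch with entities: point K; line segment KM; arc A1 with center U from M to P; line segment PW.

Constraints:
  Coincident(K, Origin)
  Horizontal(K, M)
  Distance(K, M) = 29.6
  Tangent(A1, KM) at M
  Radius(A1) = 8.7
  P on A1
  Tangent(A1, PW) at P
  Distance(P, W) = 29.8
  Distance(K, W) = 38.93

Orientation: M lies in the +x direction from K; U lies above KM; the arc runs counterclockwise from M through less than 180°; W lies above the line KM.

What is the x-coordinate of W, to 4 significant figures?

14.82

Checks: |UP| = 8.700 ✓; ∠(UP, PW) = 90.00° ✓; |PW| = 29.80 ✓; |KW| = 38.93 ✓.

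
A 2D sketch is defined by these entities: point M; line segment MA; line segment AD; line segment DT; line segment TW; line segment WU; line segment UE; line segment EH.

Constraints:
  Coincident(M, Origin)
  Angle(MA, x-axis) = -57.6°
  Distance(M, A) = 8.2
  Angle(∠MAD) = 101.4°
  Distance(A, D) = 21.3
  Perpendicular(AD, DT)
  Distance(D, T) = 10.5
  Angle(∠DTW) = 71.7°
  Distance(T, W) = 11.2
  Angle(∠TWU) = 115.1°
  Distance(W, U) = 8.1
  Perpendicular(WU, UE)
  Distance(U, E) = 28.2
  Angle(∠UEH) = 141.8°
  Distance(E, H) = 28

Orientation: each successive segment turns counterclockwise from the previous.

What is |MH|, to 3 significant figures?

63.3

WU is perpendicular to UE, so UE runs at 14.2°; with |UE| = 28.2, E = (41.2, 2.48). ∠UEH = 141.8° gives EH at 52.4° from the x-axis; with |EH| = 28.0, H = (58.3, 24.7). Then |MH| = |H − M| = 63.3.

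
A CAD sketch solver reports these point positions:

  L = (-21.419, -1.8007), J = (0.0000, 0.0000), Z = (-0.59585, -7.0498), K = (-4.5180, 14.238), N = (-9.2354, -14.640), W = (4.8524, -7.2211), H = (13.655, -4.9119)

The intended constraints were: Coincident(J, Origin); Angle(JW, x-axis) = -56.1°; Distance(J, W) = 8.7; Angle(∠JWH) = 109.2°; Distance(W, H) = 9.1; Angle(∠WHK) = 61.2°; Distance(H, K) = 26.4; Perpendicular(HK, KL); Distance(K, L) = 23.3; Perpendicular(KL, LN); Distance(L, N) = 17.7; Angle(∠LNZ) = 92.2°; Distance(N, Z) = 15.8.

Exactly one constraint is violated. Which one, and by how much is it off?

Distance(N, Z) = 15.8 — off by 4.30.

J = (0.00, 0.00) ✓; JW at -56.10° ✓; |JW| = 8.700 ✓; ∠JWH = 109.2° ✓; |WH| = 9.100 ✓; ∠WHK = 61.20° ✓; |HK| = 26.40 ✓; ∠(HK, KL) = 90.00° ✓; |KL| = 23.30 ✓; ∠(KL, LN) = 90.00° ✓; |LN| = 17.70 ✓; ∠LNZ = 92.20° ✓; |NZ| = 11.50 ✗.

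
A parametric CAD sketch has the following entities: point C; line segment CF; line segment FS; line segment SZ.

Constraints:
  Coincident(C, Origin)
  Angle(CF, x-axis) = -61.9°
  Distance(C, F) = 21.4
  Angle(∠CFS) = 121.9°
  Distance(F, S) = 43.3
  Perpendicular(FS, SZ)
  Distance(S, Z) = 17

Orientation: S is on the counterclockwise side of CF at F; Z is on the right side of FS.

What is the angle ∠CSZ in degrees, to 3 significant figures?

108°

C is at the origin; CF runs at -61.9° with length 21.4, so F = 21.4·(cos -61.9°, sin -61.9°) = (10.1, -18.9). ∠CFS = 121.9°, so FS runs at -61.9° + (180° − 121.9°) = -3.80° from the x-axis; with |FS| = 43.3, S = F + 43.3·(cos -3.80°, sin -3.80°) = (53.3, -21.7). FS ⟂ SZ; with |SZ| = 17.0 on the right of FS, Z = S + 17.0·(-0.0663, -0.998) = (52.2, -38.7). Then cos ∠CSZ = SC·SZ / (|SC||SZ|), giving 108°.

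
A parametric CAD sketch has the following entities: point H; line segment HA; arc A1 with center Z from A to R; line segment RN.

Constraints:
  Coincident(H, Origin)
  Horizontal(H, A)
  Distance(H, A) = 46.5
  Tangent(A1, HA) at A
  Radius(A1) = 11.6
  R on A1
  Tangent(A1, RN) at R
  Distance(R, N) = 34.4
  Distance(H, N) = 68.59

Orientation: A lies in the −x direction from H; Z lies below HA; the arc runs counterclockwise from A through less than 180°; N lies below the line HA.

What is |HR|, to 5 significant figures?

59.525

H is at the origin; HA is horizontal with |HA| = 46.5 and A on the −x side, so A = (-46.500, 0.0000). The tangent condition forces ZA to be normal to HA, so Z = A + (0, -11.6) = (-46.500, -11.600). Since ZR ⟂ RN (tangency), |ZN| = √(11.6² + 34.4²) = 36.303 regardless of where R sits on A1. So N lies on both circle(H, 68.59) and circle(Z, 36.303); the below-HA intersection is N = (-49.187, -47.804). R is the foot of the tangent from N: R = (-57.736, -14.483).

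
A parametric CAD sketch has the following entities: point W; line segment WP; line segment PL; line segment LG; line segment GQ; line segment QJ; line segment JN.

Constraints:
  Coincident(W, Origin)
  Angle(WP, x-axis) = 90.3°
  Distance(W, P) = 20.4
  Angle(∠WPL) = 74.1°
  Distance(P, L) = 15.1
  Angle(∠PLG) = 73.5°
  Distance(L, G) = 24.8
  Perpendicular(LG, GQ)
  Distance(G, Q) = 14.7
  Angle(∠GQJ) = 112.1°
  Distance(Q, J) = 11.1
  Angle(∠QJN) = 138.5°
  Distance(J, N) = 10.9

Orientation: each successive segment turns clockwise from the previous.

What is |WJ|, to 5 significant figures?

16.850

LG is perpendicular to GQ, so GQ runs at 147.90°; with |GQ| = 14.7, Q = (-11.194, 3.1420). ∠GQJ = 112.1° gives QJ at 80.000° from the x-axis; with |QJ| = 11.1, J = (-9.2669, 14.073). Then |WJ| = |J − W| = 16.850.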